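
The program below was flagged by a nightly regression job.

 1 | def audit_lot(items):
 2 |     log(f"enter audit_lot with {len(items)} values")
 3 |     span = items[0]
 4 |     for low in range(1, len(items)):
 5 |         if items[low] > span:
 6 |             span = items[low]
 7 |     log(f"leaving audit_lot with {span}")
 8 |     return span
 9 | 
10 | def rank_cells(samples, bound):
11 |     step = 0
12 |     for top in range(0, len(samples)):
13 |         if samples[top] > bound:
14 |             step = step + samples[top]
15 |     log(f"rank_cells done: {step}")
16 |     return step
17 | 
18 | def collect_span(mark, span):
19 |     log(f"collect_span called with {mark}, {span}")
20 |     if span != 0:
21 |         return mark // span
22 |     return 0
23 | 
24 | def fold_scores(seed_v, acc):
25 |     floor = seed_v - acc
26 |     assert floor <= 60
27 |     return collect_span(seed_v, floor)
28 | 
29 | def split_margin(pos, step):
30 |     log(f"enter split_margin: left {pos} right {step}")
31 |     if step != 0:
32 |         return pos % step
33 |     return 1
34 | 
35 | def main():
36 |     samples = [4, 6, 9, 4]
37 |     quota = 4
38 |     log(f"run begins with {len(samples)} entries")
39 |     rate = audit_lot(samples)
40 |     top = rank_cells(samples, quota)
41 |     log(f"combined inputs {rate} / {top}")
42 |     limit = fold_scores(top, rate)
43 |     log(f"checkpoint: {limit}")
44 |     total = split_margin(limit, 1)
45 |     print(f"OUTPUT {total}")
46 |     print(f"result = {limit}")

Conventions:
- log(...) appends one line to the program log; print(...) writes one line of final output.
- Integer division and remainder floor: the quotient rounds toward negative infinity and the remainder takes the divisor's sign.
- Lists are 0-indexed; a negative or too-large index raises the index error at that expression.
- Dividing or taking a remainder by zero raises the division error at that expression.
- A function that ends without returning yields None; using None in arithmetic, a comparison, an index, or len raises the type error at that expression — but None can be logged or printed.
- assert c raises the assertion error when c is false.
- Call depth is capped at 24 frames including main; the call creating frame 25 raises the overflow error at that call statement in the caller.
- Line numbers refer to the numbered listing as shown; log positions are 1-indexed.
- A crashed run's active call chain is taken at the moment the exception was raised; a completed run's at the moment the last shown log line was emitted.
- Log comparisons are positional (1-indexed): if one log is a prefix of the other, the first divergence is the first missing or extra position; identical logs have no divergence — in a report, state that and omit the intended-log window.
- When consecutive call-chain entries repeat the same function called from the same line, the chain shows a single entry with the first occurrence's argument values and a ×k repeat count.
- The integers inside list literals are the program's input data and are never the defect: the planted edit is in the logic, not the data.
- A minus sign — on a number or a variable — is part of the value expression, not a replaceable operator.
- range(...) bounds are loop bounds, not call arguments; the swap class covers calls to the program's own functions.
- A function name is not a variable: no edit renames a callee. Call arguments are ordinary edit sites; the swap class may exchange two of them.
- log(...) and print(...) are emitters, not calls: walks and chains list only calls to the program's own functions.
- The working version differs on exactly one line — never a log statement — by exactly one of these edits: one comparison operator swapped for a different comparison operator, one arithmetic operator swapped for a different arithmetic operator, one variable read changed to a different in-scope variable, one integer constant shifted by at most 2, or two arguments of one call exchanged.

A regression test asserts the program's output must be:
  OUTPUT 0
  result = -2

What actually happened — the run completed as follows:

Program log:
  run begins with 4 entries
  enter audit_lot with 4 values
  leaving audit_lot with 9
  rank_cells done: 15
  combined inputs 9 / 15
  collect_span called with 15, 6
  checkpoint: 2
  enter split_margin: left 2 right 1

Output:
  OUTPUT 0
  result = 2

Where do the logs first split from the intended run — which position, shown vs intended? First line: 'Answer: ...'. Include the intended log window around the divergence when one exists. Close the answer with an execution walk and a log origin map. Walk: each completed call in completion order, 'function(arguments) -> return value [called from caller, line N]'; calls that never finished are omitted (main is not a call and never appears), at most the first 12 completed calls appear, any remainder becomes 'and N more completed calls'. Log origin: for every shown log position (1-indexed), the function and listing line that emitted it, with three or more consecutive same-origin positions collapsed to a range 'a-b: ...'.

Answer: at position 6 the run shows 'collect_span called with 15, 6' where the working version logs 'collect_span called with 9, -6'.
Intended log window:
  4: rank_cells done: 15
  5: combined inputs 9 / 15
  6: collect_span called with 9, -6
  7: checkpoint: -2
Execution walk:
  audit_lot([4, 6, 9, 4]) -> 9  [called from main, line 39]
  rank_cells([4, 6, 9, 4], 4) -> 15  [called from main, line 40]
  collect_span(15, 6) -> 2  [called from fold_scores, line 27]
  fold_scores(15, 9) -> 2  [called from main, line 42]
  split_margin(2, 1) -> 0  [called from main, line 44]
Origin of each log line:
  1: from main, line 38
  2: from audit_lot, line 2
  3: from audit_lot, line 7
  4: from rank_cells, line 15
  5: from main, line 41
  6: from collect_span, line 19
  7: from main, line 43
  8: from split_margin, line 30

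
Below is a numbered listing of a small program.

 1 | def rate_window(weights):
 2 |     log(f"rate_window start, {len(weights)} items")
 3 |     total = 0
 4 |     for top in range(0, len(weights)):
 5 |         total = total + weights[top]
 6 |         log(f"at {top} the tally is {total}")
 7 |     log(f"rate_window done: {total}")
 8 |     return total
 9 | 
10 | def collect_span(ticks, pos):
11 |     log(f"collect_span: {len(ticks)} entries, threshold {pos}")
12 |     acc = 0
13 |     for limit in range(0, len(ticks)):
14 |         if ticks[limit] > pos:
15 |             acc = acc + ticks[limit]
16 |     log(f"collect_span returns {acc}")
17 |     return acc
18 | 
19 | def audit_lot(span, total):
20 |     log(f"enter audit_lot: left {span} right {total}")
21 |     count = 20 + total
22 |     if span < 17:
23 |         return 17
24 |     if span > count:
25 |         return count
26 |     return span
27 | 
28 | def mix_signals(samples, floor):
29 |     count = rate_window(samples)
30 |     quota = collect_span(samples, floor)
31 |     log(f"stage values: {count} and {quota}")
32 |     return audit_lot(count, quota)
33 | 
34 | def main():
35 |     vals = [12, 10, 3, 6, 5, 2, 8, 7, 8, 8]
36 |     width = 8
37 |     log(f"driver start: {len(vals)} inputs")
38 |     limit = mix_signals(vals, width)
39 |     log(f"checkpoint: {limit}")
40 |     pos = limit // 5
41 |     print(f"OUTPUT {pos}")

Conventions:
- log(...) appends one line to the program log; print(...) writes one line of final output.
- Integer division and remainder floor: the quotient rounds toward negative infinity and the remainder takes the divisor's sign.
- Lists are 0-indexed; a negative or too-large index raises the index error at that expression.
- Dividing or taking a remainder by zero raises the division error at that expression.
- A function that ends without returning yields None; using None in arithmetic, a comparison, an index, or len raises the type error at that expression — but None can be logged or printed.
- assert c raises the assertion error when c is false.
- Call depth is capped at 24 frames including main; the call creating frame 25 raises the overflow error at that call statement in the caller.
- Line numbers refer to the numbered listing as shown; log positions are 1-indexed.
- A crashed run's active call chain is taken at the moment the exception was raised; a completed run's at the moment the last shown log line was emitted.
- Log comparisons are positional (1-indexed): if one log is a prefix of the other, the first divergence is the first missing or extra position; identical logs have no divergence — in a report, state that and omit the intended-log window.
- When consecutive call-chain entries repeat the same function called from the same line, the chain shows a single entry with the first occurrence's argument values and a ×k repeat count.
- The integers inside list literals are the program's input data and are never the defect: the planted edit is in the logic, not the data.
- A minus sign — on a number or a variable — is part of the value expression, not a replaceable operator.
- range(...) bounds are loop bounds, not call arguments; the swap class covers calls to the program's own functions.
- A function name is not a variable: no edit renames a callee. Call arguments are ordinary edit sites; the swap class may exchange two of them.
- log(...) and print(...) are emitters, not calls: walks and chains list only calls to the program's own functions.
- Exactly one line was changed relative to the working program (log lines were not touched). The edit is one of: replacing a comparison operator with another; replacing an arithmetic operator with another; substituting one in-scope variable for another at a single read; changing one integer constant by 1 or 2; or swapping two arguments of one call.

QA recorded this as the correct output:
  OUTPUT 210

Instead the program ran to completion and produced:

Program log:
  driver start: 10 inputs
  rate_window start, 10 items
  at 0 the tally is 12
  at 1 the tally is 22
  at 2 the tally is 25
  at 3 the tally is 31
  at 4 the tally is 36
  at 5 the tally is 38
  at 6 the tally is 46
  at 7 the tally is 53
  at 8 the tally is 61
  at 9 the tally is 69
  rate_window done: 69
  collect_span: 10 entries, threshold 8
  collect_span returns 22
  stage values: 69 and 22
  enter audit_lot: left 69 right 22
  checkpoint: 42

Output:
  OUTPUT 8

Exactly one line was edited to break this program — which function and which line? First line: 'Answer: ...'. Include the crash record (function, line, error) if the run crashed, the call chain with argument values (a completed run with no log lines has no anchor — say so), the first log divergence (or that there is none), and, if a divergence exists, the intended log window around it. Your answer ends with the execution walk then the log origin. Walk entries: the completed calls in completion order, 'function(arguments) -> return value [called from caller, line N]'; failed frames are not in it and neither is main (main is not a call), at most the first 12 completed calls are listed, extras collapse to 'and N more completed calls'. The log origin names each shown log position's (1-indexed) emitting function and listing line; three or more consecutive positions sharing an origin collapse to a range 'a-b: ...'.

Answer: the defect is in main at line 40.
The tell: Every logged value matches the working version; the printed result is what differs.
Call chain: main.
First divergence: none; the two logs match at every position.
Execution walk:
  rate_window([12, 10, 3, 6, 5, 2, 8, 7, 8, 8]) -> 69  [called from mix_signals, line 29]
  collect_span([12, 10, 3, 6, 5, 2, 8, 7, 8, 8], 8) -> 22  [called from mix_signals, line 30]
  audit_lot(69, 22) -> 42  [called from mix_signals, line 32]
  mix_signals([12, 10, 3, 6, 5, 2, 8, 7, 8, 8], 8) -> 42  [called from main, line 38]
Log line origins:
  1 — main, line 37
  2 — rate_window, line 2
  3-12 — rate_window, line 6
  13 — rate_window, line 7
  14 — collect_span, line 11
  15 — collect_span, line 16
  16 — mix_signals, line 31
  17 — audit_lot, line 20
  18 — main, line 39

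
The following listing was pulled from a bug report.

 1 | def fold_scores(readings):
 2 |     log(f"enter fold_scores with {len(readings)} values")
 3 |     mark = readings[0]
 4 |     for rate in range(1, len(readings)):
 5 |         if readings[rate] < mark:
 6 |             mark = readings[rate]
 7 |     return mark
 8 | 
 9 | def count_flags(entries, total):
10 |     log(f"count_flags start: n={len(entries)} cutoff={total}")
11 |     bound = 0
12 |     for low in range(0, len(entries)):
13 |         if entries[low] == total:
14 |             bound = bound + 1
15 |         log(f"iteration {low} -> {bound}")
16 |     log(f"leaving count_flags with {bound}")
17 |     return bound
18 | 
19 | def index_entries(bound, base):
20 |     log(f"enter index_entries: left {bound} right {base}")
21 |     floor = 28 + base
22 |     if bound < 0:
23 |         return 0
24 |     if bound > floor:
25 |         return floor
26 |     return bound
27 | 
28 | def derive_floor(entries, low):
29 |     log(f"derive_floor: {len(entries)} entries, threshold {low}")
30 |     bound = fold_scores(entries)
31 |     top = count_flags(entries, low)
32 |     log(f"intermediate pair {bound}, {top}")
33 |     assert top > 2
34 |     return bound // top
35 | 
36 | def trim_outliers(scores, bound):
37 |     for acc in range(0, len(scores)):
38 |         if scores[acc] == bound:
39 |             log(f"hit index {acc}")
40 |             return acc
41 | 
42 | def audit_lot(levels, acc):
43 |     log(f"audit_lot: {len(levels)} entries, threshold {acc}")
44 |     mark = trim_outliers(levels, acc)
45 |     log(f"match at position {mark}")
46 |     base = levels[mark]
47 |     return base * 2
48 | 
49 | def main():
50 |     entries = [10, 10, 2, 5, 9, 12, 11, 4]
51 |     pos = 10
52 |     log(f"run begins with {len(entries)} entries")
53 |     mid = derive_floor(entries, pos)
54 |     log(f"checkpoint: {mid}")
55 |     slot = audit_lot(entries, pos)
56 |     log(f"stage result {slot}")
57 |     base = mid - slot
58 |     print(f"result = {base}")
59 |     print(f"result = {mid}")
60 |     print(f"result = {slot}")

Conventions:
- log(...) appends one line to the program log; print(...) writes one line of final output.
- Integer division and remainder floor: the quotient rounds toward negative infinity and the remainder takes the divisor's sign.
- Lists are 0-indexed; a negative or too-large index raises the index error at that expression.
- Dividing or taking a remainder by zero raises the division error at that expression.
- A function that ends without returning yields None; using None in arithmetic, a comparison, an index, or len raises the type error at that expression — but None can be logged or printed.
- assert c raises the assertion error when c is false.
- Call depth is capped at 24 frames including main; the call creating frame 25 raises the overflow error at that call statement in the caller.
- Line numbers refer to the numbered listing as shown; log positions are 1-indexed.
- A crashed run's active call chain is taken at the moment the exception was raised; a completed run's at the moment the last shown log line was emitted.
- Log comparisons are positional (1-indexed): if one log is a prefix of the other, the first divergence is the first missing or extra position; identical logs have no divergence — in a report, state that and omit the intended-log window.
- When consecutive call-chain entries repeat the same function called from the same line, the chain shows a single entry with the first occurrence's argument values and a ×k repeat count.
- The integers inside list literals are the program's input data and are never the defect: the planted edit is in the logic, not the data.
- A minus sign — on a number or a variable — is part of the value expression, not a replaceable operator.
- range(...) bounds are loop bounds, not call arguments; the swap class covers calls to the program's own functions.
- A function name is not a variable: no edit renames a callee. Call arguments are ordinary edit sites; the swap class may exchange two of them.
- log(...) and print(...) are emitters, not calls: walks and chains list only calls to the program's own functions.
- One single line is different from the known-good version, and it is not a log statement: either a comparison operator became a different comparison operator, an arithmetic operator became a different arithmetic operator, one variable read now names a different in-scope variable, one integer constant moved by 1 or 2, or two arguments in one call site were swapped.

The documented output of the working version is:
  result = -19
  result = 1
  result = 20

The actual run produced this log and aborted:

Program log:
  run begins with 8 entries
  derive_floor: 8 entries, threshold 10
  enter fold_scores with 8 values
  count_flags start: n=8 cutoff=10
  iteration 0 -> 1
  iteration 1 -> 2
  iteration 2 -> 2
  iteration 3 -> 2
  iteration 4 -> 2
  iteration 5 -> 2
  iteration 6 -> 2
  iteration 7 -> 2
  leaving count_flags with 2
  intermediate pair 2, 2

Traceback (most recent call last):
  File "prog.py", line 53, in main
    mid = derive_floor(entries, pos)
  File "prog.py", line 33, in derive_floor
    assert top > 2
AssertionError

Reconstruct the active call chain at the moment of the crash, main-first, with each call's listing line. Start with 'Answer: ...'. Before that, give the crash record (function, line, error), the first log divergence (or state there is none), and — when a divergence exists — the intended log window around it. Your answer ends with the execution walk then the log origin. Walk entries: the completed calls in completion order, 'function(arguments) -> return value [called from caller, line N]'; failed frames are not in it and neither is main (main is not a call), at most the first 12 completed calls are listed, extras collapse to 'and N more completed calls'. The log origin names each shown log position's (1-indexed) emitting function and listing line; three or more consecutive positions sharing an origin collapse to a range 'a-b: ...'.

Answer: main -> derive_floor (called at line 53).
Core observation: Only 14 log lines were emitted before the run died; the intended continuation was 'checkpoint: 1'.
Crash: derive_floor, line 33, AssertionError.
First divergence: position 15 — the faulty run's log ends after 14 lines; the working version continues with 'checkpoint: 1'.
Intended log window:
  13: leaving count_flags with 2
  14: intermediate pair 2, 2
  15: checkpoint: 1
  16: audit_lot: 8 entries, threshold 10
Execution walk:
  fold_scores([10, 10, 2, 5, 9, 12, 11, 4]) -> 2  [called from derive_floor, line 30]
  count_flags([10, 10, 2, 5, 9, 12, 11, 4], 10) -> 2  [called from derive_floor, line 31]
Log origins:
  1: from main, line 52
  2: from derive_floor, line 29
  3: from fold_scores, line 2
  4: from count_flags, line 10
  5-12: from count_flags, line 15
  13: from count_flags, line 16
  14: from derive_floor, line 32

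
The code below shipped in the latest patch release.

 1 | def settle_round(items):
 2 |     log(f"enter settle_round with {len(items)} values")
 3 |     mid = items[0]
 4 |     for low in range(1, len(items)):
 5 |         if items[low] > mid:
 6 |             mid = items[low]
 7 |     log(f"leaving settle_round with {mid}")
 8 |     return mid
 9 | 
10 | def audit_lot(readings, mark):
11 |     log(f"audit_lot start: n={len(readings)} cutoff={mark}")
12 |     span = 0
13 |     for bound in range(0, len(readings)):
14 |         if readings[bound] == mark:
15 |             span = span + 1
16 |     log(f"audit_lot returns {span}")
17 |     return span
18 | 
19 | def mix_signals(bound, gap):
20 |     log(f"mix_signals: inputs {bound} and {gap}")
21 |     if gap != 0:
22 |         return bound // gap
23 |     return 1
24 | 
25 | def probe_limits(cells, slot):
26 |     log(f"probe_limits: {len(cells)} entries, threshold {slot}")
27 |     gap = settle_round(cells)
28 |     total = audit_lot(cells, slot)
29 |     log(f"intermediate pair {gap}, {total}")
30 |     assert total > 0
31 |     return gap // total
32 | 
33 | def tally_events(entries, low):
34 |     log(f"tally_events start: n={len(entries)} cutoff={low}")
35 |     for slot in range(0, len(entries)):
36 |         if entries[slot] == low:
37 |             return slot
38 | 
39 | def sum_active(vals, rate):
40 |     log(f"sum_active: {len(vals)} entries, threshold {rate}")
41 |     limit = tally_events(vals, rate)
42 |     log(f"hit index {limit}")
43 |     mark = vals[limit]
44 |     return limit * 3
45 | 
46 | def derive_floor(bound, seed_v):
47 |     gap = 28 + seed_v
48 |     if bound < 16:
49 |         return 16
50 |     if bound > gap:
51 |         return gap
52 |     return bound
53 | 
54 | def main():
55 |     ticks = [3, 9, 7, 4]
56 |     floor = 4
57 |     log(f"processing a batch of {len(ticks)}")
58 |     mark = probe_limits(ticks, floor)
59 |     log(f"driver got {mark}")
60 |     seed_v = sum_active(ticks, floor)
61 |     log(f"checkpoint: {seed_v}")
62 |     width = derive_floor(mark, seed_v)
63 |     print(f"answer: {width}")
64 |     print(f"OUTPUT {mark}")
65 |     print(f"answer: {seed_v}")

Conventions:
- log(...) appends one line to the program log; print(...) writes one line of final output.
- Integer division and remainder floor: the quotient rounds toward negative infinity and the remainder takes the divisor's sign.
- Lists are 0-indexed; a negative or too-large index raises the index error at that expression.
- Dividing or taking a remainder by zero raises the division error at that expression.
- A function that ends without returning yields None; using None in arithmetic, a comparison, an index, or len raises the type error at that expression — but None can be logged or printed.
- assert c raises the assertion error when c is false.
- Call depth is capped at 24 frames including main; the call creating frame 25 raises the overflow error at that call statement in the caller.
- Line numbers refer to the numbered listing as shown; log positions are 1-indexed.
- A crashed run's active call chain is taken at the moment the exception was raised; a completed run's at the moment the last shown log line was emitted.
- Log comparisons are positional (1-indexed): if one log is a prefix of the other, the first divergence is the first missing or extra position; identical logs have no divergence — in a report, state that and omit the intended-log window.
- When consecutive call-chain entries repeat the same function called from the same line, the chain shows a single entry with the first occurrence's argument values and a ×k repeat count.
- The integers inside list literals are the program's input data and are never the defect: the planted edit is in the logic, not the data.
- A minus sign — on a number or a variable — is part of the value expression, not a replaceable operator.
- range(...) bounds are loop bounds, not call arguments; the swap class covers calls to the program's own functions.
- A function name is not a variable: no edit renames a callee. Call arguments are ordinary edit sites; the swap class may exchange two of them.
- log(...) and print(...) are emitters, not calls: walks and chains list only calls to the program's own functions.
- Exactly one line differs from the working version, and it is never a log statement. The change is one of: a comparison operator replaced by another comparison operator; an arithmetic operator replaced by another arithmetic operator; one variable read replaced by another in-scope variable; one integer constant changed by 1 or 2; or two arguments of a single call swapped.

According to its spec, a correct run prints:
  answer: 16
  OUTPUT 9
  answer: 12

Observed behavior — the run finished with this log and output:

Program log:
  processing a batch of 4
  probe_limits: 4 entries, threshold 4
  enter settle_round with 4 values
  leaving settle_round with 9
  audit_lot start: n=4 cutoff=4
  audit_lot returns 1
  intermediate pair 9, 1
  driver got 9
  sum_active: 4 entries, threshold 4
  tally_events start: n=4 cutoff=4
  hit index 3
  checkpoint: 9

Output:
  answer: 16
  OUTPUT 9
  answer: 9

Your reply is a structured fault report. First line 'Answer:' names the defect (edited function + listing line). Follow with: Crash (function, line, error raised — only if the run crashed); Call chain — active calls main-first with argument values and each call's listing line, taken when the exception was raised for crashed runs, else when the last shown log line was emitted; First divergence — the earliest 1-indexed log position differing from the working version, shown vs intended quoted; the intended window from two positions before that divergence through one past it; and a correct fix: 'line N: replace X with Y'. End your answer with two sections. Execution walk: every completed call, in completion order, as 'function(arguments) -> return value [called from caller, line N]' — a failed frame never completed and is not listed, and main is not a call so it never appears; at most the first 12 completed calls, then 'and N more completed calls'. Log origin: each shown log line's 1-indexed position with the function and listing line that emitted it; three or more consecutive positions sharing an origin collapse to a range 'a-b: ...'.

Answer: the defect is in sum_active at line 44.
The tell: Log line 12 is where behavior first shows: 'checkpoint: 9' appears instead of 'checkpoint: 12'.
Call chain: main.
First divergence: position 12 — shown 'checkpoint: 9', intended 'checkpoint: 12'.
Intended log window:
  10: tally_events start: n=4 cutoff=4
  11: hit index 3
  12: checkpoint: 12
Execution walk:
  settle_round([3, 9, 7, 4]) -> 9  [called from probe_limits, line 27]
  audit_lot([3, 9, 7, 4], 4) -> 1  [called from probe_limits, line 28]
  probe_limits([3, 9, 7, 4], 4) -> 9  [called from main, line 58]
  tally_events([3, 9, 7, 4], 4) -> 3  [called from sum_active, line 41]
  sum_active([3, 9, 7, 4], 4) -> 9  [called from main, line 60]
  derive_floor(9, 9) -> 16  [called from main, line 62]
Log line origins:
  1: emitted by main (line 57)
  2: emitted by probe_limits (line 26)
  3: emitted by settle_round (line 2)
  4: emitted by settle_round (line 7)
  5: emitted by audit_lot (line 11)
  6: emitted by audit_lot (line 16)
  7: emitted by probe_limits (line 29)
  8: emitted by main (line 59)
  9: emitted by sum_active (line 40)
  10: emitted by tally_events (line 34)
  11: emitted by sum_active (line 42)
  12: emitted by main (line 61)
A correct fix: line 44: replace `limit` with `mark`.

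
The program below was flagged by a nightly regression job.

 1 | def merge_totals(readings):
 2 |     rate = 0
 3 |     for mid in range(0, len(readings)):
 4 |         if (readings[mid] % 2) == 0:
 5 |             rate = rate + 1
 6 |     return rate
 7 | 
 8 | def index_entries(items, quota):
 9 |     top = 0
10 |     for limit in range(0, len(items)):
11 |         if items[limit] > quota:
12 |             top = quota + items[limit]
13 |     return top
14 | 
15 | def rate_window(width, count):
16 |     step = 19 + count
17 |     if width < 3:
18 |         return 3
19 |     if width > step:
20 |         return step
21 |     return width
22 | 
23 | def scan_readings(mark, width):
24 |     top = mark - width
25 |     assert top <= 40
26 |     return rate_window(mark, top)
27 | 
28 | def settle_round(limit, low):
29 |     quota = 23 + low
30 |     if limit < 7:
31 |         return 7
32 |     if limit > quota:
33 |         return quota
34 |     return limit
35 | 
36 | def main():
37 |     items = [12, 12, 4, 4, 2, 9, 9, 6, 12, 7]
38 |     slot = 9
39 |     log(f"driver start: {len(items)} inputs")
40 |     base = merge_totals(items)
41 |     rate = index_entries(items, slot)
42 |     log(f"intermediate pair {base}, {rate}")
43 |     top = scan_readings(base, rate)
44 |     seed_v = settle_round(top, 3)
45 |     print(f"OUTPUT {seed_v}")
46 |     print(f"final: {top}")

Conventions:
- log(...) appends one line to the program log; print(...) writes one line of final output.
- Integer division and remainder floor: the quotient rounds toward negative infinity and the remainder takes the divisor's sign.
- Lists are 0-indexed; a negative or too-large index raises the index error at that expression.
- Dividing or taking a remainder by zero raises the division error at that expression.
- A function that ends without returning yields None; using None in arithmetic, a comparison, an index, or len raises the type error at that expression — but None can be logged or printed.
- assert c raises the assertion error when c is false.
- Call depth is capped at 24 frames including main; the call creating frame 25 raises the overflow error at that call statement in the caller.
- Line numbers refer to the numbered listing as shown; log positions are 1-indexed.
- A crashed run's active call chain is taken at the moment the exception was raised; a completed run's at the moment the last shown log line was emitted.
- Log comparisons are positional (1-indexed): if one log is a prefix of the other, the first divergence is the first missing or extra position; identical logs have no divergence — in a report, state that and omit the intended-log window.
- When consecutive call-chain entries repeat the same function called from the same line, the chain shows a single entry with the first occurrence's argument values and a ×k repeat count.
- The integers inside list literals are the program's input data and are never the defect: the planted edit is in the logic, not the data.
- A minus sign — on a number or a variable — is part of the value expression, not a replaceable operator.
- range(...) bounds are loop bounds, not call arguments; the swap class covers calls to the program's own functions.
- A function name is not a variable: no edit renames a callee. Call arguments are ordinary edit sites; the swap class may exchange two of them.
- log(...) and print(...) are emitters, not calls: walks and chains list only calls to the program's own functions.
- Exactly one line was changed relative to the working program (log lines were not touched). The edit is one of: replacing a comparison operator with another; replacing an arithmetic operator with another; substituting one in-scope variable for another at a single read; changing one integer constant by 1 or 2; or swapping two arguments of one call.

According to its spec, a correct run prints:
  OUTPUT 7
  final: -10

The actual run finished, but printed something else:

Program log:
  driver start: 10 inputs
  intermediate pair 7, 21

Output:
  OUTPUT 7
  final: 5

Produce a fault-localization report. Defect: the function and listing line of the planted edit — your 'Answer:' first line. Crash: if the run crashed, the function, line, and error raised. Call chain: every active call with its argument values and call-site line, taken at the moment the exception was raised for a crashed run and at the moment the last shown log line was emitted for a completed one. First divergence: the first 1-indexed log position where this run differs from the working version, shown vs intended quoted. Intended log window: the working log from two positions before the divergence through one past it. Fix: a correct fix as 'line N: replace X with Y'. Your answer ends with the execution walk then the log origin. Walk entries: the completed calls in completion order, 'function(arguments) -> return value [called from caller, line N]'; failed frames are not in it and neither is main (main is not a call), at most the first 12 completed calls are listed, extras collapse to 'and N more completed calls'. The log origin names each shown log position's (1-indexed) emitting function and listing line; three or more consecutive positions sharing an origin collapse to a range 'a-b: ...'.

Answer: the defect is in index_entries at line 12.
The tell: Position 2 is the first bad log line: 'intermediate pair 7, 21' should read 'intermediate pair 7, 36'.
Call chain: main.
First divergence: position 2; shown 'intermediate pair 7, 21' vs intended 'intermediate pair 7, 36'.
Intended log window:
  1: driver start: 10 inputs
  2: intermediate pair 7, 36
Execution walk:
  merge_totals([12, 12, 4, 4, 2, 9, 9, 6, 12, 7]) -> 7  [called from main, line 40]
  index_entries([12, 12, 4, 4, 2, 9, 9, 6, 12, 7], 9) -> 21  [called from main, line 41]
  rate_window(7, -14) -> 5  [called from scan_readings, line 26]
  scan_readings(7, 21) -> 5  [called from main, line 43]
  settle_round(5, 3) -> 7  [called from main, line 44]
Origin of each log line:
  1: emitted by main (line 39)
  2: emitted by main (line 42)
A correct fix: line 12: replace `quota` with `top`.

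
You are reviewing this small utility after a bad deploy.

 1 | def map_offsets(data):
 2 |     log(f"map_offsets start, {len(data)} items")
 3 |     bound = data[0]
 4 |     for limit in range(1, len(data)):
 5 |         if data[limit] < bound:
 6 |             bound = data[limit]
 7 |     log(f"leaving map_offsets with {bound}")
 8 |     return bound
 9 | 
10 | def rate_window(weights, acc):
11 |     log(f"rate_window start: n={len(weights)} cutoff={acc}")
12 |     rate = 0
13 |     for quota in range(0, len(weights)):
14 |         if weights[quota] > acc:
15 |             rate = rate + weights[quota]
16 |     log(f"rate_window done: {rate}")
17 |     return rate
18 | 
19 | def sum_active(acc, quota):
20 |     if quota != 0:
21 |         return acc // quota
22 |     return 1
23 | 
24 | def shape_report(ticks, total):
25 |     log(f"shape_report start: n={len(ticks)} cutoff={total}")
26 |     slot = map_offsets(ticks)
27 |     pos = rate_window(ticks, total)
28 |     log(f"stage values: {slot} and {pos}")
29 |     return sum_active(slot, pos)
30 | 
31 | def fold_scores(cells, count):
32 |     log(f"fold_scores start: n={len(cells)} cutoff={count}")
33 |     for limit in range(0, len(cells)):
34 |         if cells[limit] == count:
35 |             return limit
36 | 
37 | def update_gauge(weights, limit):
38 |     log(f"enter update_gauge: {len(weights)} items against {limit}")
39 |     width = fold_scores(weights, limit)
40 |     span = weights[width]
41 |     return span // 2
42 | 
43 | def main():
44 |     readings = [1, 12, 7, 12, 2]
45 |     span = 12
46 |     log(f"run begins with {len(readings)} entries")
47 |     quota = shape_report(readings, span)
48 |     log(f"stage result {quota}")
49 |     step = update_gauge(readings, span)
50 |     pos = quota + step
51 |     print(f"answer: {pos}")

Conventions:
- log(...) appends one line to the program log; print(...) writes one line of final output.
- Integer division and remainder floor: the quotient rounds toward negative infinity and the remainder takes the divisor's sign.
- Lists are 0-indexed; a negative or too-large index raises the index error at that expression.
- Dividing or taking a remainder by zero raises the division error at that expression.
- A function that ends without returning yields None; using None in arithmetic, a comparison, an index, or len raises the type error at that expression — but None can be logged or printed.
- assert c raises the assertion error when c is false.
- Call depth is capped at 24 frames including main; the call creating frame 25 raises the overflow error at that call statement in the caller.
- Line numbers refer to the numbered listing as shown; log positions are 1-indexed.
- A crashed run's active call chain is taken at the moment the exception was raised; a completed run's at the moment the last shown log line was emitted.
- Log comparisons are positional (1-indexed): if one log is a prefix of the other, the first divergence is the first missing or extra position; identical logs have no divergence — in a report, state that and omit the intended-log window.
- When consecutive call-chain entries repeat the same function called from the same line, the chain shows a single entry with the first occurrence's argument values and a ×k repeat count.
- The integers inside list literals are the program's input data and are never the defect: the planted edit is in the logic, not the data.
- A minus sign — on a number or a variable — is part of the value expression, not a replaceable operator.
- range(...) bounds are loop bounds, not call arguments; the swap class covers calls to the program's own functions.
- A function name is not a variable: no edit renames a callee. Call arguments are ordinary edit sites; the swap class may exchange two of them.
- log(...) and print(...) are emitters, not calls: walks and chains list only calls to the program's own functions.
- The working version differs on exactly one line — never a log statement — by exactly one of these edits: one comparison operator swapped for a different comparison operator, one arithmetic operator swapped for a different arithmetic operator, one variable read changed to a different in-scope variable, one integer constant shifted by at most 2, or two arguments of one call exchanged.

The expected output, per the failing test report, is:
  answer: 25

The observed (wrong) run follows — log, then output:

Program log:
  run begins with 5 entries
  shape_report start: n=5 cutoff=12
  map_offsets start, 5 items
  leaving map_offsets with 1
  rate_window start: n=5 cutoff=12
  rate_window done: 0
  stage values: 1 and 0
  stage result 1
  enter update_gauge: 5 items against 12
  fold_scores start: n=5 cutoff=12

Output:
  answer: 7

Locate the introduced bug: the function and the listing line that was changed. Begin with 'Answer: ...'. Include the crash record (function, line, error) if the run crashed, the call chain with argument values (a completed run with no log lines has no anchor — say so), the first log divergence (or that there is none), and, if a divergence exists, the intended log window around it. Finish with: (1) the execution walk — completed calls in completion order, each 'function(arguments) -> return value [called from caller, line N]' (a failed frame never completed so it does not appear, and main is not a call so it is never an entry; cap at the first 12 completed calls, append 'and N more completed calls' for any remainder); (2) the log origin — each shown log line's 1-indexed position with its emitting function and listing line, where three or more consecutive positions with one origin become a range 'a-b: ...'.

Answer: the defect is in update_gauge at line 41.
Key observation: Log streams are identical — the defect surfaces only in the printed output.
Call chain: main -> update_gauge([1, 12, 7, 12, 2], 12) (called at line 49) -> fold_scores([1, 12, 7, 12, 2], 12) (called at line 39).
First divergence: none — the logs agree in full.
Execution walk:
  map_offsets([1, 12, 7, 12, 2]) -> 1  [called from shape_report, line 26]
  rate_window([1, 12, 7, 12, 2], 12) -> 0  [called from shape_report, line 27]
  sum_active(1, 0) -> 1  [called from shape_report, line 29]
  shape_report([1, 12, 7, 12, 2], 12) -> 1  [called from main, line 47]
  fold_scores([1, 12, 7, 12, 2], 12) -> 1  [called from update_gauge, line 39]
  update_gauge([1, 12, 7, 12, 2], 12) -> 6  [called from main, line 49]
Log origin:
  1: from main, line 46
  2: from shape_report, line 25
  3: from map_offsets, line 2
  4: from map_offsets, line 7
  5: from rate_window, line 11
  6: from rate_window, line 16
  7: from shape_report, line 28
  8: from main, line 48
  9: from update_gauge, line 38
  10: from fold_scores, line 32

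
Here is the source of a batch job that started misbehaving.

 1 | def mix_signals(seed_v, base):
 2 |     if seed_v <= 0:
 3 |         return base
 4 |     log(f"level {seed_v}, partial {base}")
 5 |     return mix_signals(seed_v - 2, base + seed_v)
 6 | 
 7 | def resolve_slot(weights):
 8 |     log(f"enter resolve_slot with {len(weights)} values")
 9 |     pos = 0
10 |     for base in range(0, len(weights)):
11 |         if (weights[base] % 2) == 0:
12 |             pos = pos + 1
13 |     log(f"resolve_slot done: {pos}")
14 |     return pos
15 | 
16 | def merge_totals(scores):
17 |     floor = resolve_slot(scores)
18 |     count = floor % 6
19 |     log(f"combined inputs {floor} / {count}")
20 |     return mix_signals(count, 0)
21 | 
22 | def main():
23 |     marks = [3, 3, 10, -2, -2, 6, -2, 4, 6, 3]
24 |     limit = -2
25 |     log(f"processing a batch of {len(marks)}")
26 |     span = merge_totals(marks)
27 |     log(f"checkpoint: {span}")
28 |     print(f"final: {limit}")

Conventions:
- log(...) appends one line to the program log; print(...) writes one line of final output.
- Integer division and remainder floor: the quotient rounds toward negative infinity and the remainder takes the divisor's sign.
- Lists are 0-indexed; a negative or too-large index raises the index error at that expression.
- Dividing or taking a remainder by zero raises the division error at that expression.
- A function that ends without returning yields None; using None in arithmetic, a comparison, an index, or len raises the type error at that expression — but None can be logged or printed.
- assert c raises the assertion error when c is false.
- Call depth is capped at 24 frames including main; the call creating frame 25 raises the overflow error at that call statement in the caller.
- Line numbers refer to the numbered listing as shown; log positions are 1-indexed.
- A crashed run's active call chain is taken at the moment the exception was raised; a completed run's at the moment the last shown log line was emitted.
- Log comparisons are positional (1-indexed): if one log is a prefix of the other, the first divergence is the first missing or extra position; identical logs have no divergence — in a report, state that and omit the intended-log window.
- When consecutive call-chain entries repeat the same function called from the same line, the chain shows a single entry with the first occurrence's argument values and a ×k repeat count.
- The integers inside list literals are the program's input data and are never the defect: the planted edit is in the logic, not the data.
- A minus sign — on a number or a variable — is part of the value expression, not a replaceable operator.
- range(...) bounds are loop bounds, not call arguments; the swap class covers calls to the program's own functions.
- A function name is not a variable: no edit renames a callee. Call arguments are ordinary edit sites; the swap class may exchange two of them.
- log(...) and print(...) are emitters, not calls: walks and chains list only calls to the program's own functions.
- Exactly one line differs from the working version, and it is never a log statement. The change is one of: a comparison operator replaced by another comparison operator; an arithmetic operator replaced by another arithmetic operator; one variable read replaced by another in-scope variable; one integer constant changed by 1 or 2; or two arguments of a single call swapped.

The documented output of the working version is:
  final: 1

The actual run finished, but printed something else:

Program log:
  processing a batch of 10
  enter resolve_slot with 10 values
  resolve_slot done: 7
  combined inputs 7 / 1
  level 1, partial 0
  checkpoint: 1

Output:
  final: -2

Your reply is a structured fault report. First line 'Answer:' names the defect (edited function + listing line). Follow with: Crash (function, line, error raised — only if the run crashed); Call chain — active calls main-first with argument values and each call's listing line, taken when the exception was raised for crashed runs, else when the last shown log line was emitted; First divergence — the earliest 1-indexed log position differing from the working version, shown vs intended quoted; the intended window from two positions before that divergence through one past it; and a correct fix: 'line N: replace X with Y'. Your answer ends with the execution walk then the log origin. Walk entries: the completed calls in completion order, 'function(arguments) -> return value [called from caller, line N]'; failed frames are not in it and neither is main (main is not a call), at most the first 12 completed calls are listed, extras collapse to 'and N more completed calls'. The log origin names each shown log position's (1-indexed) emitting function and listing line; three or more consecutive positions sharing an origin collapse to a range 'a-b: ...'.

Answer: the defect is in main at line 28.
Core observation: Every logged value matches the working version; the printed result is what differs.
Call chain: main.
First divergence: none (the log streams are identical).
Execution walk:
  resolve_slot([3, 3, 10, -2, -2, 6, -2, 4, 6, 3]) -> 7  [called from merge_totals, line 17]
  mix_signals(-1, 1) -> 1  [called from mix_signals, line 5]
  mix_signals(1, 0) -> 1  [called from merge_totals, line 20]
  merge_totals([3, 3, 10, -2, -2, 6, -2, 4, 6, 3]) -> 1  [called from main, line 26]
Log origin:
  1: from main, line 25
  2: from resolve_slot, line 8
  3: from resolve_slot, line 13
  4: from merge_totals, line 19
  5: from mix_signals, line 4
  6: from main, line 27
A correct fix: line 28: replace `limit` with `span`.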